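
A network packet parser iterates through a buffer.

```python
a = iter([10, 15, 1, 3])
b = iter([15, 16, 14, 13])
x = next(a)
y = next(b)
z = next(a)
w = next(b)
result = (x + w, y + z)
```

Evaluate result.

Step 1: a iterates [10, 15, 1, 3], b iterates [15, 16, 14, 13].
Step 2: x = next(a) = 10, y = next(b) = 15.
Step 3: z = next(a) = 15, w = next(b) = 16.
Step 4: result = (10 + 16, 15 + 15) = (26, 30).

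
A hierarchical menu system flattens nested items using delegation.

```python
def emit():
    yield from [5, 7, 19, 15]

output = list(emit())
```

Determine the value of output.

Step 1: yield from delegates to the iterable, yielding each element.
Step 2: Collected values: [5, 7, 19, 15].
Therefore output = [5, 7, 19, 15].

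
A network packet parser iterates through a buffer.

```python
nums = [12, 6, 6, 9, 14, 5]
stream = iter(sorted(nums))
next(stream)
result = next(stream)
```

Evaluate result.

Step 1: sorted([12, 6, 6, 9, 14, 5]) = [5, 6, 6, 9, 12, 14].
Step 2: Create iterator and skip 1 elements.
Step 3: next() returns 6.
Therefore result = 6.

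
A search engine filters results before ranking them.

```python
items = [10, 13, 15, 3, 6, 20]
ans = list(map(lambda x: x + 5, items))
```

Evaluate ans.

Step 1: Apply lambda x: x + 5 to each element:
  10 -> 15
  13 -> 18
  15 -> 20
  3 -> 8
  6 -> 11
  20 -> 25
Therefore ans = [15, 18, 20, 8, 11, 25].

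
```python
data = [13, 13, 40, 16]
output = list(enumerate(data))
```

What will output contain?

Step 1: enumerate pairs each element with its index:
  (0, 13)
  (1, 13)
  (2, 40)
  (3, 16)
Therefore output = [(0, 13), (1, 13), (2, 40), (3, 16)].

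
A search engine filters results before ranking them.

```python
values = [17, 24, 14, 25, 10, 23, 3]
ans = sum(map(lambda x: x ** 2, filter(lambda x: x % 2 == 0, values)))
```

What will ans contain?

Step 1: Filter even numbers from [17, 24, 14, 25, 10, 23, 3]: [24, 14, 10]
Step 2: Square each: [576, 196, 100]
Step 3: Sum = 872.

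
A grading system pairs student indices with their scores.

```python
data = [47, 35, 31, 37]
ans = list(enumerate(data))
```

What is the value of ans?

Step 1: enumerate pairs each element with its index:
  (0, 47)
  (1, 35)
  (2, 31)
  (3, 37)
Therefore ans = [(0, 47), (1, 35), (2, 31), (3, 37)].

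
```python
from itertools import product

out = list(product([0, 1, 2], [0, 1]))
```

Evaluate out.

Step 1: product([0, 1, 2], [0, 1]) gives all pairs:
  (0, 0)
  (0, 1)
  (1, 0)
  (1, 1)
  (2, 0)
  (2, 1)
Therefore out = [(0, 0), (0, 1), (1, 0), (1, 1), (2, 0), (2, 1)].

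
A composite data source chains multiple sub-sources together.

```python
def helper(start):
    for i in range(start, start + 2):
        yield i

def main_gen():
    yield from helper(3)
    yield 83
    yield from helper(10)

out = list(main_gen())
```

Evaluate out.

Step 1: main_gen() delegates to helper(3):
  yield 3
  yield 4
Step 2: yield 83
Step 3: Delegates to helper(10):
  yield 10
  yield 11
Therefore out = [3, 4, 83, 10, 11].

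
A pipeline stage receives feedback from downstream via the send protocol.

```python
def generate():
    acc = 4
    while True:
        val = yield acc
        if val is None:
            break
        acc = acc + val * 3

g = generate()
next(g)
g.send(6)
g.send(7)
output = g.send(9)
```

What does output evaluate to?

Step 1: next() -> yield acc=4.
Step 2: send(6) -> val=6, acc = 4 + 6*3 = 22, yield 22.
Step 3: send(7) -> val=7, acc = 22 + 7*3 = 43, yield 43.
Step 4: send(9) -> val=9, acc = 43 + 9*3 = 70, yield 70.
Therefore output = 70.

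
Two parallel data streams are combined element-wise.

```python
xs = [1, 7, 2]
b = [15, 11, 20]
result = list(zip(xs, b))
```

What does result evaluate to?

Step 1: zip pairs elements at same index:
  Index 0: (1, 15)
  Index 1: (7, 11)
  Index 2: (2, 20)
Therefore result = [(1, 15), (7, 11), (2, 20)].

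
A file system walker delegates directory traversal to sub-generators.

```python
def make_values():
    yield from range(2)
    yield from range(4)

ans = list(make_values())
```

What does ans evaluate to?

Step 1: Trace yields in order:
  yield 0
  yield 1
  yield 0
  yield 1
  yield 2
  yield 3
Therefore ans = [0, 1, 0, 1, 2, 3].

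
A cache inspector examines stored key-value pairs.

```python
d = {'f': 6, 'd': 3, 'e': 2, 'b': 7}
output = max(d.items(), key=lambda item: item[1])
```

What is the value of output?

Step 1: Find item with maximum value:
  ('f', 6)
  ('d', 3)
  ('e', 2)
  ('b', 7)
Step 2: Maximum value is 7 at key 'b'.
Therefore output = ('b', 7).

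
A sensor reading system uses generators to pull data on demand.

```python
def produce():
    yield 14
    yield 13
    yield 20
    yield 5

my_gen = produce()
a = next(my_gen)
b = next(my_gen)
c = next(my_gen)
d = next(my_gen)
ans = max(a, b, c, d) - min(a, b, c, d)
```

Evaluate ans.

Step 1: Create generator and consume all values:
  a = next(my_gen) = 14
  b = next(my_gen) = 13
  c = next(my_gen) = 20
  d = next(my_gen) = 5
Step 2: max = 20, min = 5, ans = 20 - 5 = 15.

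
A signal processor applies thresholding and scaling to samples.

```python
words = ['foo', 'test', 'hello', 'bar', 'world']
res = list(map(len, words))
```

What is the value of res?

Step 1: Map len() to each word:
  'foo' -> 3
  'test' -> 4
  'hello' -> 5
  'bar' -> 3
  'world' -> 5
Therefore res = [3, 4, 5, 3, 5].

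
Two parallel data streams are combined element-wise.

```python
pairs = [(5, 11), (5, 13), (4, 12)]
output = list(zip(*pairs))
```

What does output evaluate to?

Step 1: zip(*pairs) transposes: unzips [(5, 11), (5, 13), (4, 12)] into separate sequences.
Step 2: First elements: (5, 5, 4), second elements: (11, 13, 12).
Therefore output = [(5, 5, 4), (11, 13, 12)].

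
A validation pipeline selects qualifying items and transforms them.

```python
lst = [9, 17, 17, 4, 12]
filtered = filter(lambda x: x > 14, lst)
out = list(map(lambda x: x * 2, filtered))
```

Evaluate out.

Step 1: Filter lst for elements > 14:
  9: removed
  17: kept
  17: kept
  4: removed
  12: removed
Step 2: Map x * 2 on filtered [17, 17]:
  17 -> 34
  17 -> 34
Therefore out = [34, 34].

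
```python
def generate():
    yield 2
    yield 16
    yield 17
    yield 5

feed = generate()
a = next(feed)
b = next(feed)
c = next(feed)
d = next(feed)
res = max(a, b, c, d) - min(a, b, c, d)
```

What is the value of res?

Step 1: Create generator and consume all values:
  a = next(feed) = 2
  b = next(feed) = 16
  c = next(feed) = 17
  d = next(feed) = 5
Step 2: max = 17, min = 2, res = 17 - 2 = 15.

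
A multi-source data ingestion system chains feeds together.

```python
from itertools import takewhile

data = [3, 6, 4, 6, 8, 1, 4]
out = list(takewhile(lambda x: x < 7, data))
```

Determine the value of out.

Step 1: takewhile stops at first element >= 7:
  3 < 7: take
  6 < 7: take
  4 < 7: take
  6 < 7: take
  8 >= 7: stop
Therefore out = [3, 6, 4, 6].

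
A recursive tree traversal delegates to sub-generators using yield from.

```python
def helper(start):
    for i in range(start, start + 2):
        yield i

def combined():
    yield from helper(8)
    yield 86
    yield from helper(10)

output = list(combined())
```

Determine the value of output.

Step 1: combined() delegates to helper(8):
  yield 8
  yield 9
Step 2: yield 86
Step 3: Delegates to helper(10):
  yield 10
  yield 11
Therefore output = [8, 9, 86, 10, 11].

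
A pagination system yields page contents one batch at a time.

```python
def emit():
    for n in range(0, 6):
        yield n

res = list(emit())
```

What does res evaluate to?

Step 1: The generator yields each value from range(0, 6).
Step 2: list() consumes all yields: [0, 1, 2, 3, 4, 5].
Therefore res = [0, 1, 2, 3, 4, 5].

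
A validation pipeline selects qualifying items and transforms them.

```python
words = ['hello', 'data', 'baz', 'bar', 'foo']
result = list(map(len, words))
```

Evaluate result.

Step 1: Map len() to each word:
  'hello' -> 5
  'data' -> 4
  'baz' -> 3
  'bar' -> 3
  'foo' -> 3
Therefore result = [5, 4, 3, 3, 3].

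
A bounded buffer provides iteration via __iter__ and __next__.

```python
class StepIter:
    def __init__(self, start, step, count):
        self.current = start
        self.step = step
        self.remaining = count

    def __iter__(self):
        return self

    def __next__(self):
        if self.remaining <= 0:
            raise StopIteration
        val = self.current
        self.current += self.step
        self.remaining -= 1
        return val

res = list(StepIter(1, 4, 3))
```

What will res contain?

Step 1: StepIter starts at 1, increments by 4, for 3 steps:
  Yield 1, then current += 4
  Yield 5, then current += 4
  Yield 9, then current += 4
Therefore res = [1, 5, 9].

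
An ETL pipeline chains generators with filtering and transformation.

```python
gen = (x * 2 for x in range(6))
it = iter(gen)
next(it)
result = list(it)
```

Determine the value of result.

Step 1: Generator produces [0, 2, 4, 6, 8, 10].
Step 2: next(it) consumes first element (0).
Step 3: list(it) collects remaining: [2, 4, 6, 8, 10].
Therefore result = [2, 4, 6, 8, 10].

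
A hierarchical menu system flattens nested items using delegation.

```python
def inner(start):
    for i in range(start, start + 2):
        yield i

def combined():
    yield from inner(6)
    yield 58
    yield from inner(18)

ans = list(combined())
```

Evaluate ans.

Step 1: combined() delegates to inner(6):
  yield 6
  yield 7
Step 2: yield 58
Step 3: Delegates to inner(18):
  yield 18
  yield 19
Therefore ans = [6, 7, 58, 18, 19].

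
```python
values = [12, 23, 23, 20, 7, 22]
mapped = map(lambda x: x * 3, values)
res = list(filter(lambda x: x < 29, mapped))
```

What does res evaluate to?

Step 1: Map x * 3:
  12 -> 36
  23 -> 69
  23 -> 69
  20 -> 60
  7 -> 21
  22 -> 66
Step 2: Filter for < 29:
  36: removed
  69: removed
  69: removed
  60: removed
  21: kept
  66: removed
Therefore res = [21].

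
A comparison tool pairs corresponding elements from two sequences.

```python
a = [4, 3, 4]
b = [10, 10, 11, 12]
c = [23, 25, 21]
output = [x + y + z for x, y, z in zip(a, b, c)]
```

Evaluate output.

Step 1: zip three lists (truncates to shortest, len=3):
  4 + 10 + 23 = 37
  3 + 10 + 25 = 38
  4 + 11 + 21 = 36
Therefore output = [37, 38, 36].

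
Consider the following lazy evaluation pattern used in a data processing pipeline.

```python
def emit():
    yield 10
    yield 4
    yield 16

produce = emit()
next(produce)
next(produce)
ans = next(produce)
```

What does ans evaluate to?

Step 1: emit() creates a generator.
Step 2: next(produce) yields 10 (consumed and discarded).
Step 3: next(produce) yields 4 (consumed and discarded).
Step 4: next(produce) yields 16, assigned to ans.
Therefore ans = 16.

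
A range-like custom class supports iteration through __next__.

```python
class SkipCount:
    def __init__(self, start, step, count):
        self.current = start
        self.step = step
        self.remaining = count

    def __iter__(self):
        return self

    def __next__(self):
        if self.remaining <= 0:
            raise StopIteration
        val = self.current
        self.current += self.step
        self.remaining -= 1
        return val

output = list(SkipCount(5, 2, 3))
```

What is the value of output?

Step 1: SkipCount starts at 5, increments by 2, for 3 steps:
  Yield 5, then current += 2
  Yield 7, then current += 2
  Yield 9, then current += 2
Therefore output = [5, 7, 9].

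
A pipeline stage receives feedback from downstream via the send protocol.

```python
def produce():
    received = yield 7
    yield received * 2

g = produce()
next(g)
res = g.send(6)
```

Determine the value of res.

Step 1: next(g) advances to first yield, producing 7.
Step 2: send(6) resumes, received = 6.
Step 3: yield received * 2 = 6 * 2 = 12.
Therefore res = 12.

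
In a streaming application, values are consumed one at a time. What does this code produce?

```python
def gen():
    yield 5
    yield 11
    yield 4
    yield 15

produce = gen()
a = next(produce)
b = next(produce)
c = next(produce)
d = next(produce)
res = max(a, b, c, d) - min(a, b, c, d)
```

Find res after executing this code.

Step 1: Create generator and consume all values:
  a = next(produce) = 5
  b = next(produce) = 11
  c = next(produce) = 4
  d = next(produce) = 15
Step 2: max = 15, min = 4, res = 15 - 4 = 11.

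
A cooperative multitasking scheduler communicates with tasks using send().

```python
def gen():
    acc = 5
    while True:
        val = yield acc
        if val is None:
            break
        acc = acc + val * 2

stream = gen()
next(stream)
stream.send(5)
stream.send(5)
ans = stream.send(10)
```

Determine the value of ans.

Step 1: next() -> yield acc=5.
Step 2: send(5) -> val=5, acc = 5 + 5*2 = 15, yield 15.
Step 3: send(5) -> val=5, acc = 15 + 5*2 = 25, yield 25.
Step 4: send(10) -> val=10, acc = 25 + 10*2 = 45, yield 45.
Therefore ans = 45.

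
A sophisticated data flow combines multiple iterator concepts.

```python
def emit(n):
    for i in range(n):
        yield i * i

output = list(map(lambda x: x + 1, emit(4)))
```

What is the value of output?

Step 1: emit(4) yields squares: [0, 1, 4, 9].
Step 2: map adds 1 to each: [1, 2, 5, 10].
Therefore output = [1, 2, 5, 10].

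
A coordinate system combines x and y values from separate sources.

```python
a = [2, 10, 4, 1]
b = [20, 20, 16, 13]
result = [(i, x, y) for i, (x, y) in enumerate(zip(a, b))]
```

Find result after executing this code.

Step 1: enumerate(zip(a, b)) gives index with paired elements:
  i=0: (2, 20)
  i=1: (10, 20)
  i=2: (4, 16)
  i=3: (1, 13)
Therefore result = [(0, 2, 20), (1, 10, 20), (2, 4, 16), (3, 1, 13)].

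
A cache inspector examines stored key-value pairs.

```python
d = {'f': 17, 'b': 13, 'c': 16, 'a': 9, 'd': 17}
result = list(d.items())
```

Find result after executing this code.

Step 1: d.items() returns (key, value) pairs in insertion order.
Therefore result = [('f', 17), ('b', 13), ('c', 16), ('a', 9), ('d', 17)].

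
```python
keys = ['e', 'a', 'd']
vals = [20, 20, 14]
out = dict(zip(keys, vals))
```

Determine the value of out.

Step 1: zip pairs keys with values:
  'e' -> 20
  'a' -> 20
  'd' -> 14
Therefore out = {'e': 20, 'a': 20, 'd': 14}.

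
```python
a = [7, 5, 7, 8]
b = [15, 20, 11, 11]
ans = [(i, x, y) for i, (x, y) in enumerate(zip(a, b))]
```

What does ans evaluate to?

Step 1: enumerate(zip(a, b)) gives index with paired elements:
  i=0: (7, 15)
  i=1: (5, 20)
  i=2: (7, 11)
  i=3: (8, 11)
Therefore ans = [(0, 7, 15), (1, 5, 20), (2, 7, 11), (3, 8, 11)].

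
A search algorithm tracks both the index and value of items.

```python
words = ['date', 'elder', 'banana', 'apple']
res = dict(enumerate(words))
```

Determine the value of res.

Step 1: enumerate pairs indices with words:
  0 -> 'date'
  1 -> 'elder'
  2 -> 'banana'
  3 -> 'apple'
Therefore res = {0: 'date', 1: 'elder', 2: 'banana', 3: 'apple'}.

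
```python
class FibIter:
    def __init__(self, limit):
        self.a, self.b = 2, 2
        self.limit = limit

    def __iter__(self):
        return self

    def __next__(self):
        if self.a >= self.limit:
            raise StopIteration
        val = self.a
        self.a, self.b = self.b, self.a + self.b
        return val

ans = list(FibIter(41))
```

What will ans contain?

Step 1: Fibonacci-like sequence (a=2, b=2) until >= 41:
  Yield 2, then a,b = 2,4
  Yield 2, then a,b = 4,6
  Yield 4, then a,b = 6,10
  Yield 6, then a,b = 10,16
  Yield 10, then a,b = 16,26
  Yield 16, then a,b = 26,42
  Yield 26, then a,b = 42,68
Step 2: 42 >= 41, stop.
Therefore ans = [2, 2, 4, 6, 10, 16, 26].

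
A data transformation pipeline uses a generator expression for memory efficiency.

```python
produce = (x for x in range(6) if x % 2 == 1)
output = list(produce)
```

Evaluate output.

Step 1: Filter range(6) keeping only odd values:
  x=0: even, excluded
  x=1: odd, included
  x=2: even, excluded
  x=3: odd, included
  x=4: even, excluded
  x=5: odd, included
Therefore output = [1, 3, 5].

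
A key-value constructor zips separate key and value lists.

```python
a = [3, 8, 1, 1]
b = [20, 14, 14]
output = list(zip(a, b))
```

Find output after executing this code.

Step 1: zip stops at shortest (len(a)=4, len(b)=3):
  Index 0: (3, 20)
  Index 1: (8, 14)
  Index 2: (1, 14)
Step 2: Last element of a (1) has no pair, dropped.
Therefore output = [(3, 20), (8, 14), (1, 14)].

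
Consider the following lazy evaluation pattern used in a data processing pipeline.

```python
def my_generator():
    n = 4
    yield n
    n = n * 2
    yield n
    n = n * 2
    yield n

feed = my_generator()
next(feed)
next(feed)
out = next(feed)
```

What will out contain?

Step 1: Trace through generator execution:
  Yield 1: n starts at 4, yield 4
  Yield 2: n = 4 * 2 = 8, yield 8
  Yield 3: n = 8 * 2 = 16, yield 16
Step 2: First next() gets 4, second next() gets the second value, third next() yields 16.
Therefore out = 16.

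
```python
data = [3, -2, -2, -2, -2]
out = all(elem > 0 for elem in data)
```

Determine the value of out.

Step 1: Check elem > 0 for each element in [3, -2, -2, -2, -2]:
  3 > 0: True
  -2 > 0: False
  -2 > 0: False
  -2 > 0: False
  -2 > 0: False
Step 2: all() returns False.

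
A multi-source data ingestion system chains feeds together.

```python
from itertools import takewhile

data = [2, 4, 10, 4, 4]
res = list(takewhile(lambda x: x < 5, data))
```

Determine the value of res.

Step 1: takewhile stops at first element >= 5:
  2 < 5: take
  4 < 5: take
  10 >= 5: stop
Therefore res = [2, 4].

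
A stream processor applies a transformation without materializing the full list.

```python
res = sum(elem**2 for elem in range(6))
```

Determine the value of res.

Step 1: Compute elem**2 for each elem in range(6):
  elem=0: 0**2 = 0
  elem=1: 1**2 = 1
  elem=2: 2**2 = 4
  elem=3: 3**2 = 9
  elem=4: 4**2 = 16
  elem=5: 5**2 = 25
Step 2: sum = 0 + 1 + 4 + 9 + 16 + 25 = 55.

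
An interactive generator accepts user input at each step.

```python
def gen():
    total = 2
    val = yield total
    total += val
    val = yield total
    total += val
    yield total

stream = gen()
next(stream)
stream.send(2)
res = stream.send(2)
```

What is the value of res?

Step 1: next() -> yield total=2.
Step 2: send(2) -> val=2, total = 2+2 = 4, yield 4.
Step 3: send(2) -> val=2, total = 4+2 = 6, yield 6.
Therefore res = 6.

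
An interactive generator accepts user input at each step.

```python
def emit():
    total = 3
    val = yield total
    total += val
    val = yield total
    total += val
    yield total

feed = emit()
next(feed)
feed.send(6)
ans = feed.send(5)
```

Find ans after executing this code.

Step 1: next() -> yield total=3.
Step 2: send(6) -> val=6, total = 3+6 = 9, yield 9.
Step 3: send(5) -> val=5, total = 9+5 = 14, yield 14.
Therefore ans = 14.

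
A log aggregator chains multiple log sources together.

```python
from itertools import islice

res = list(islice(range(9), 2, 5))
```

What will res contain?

Step 1: islice(range(9), 2, 5) takes elements at indices [2, 5).
Step 2: Elements: [2, 3, 4].
Therefore res = [2, 3, 4].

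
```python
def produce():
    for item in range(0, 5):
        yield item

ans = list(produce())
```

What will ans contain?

Step 1: The generator yields each value from range(0, 5).
Step 2: list() consumes all yields: [0, 1, 2, 3, 4].
Therefore ans = [0, 1, 2, 3, 4].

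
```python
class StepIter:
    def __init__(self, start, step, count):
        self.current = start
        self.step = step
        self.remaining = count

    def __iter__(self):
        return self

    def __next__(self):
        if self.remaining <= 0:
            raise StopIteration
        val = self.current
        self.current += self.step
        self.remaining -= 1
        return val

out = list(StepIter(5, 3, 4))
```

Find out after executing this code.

Step 1: StepIter starts at 5, increments by 3, for 4 steps:
  Yield 5, then current += 3
  Yield 8, then current += 3
  Yield 11, then current += 3
  Yield 14, then current += 3
Therefore out = [5, 8, 11, 14].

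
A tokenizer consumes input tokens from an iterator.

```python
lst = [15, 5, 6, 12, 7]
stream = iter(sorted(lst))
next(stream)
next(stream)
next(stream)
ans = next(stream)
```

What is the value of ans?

Step 1: sorted([15, 5, 6, 12, 7]) = [5, 6, 7, 12, 15].
Step 2: Create iterator and skip 3 elements.
Step 3: next() returns 12.
Therefore ans = 12.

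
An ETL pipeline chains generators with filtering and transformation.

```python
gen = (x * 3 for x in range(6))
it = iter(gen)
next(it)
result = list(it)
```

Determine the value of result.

Step 1: Generator produces [0, 3, 6, 9, 12, 15].
Step 2: next(it) consumes first element (0).
Step 3: list(it) collects remaining: [3, 6, 9, 12, 15].
Therefore result = [3, 6, 9, 12, 15].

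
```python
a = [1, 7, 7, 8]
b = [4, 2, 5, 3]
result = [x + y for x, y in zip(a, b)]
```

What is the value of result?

Step 1: Add corresponding elements:
  1 + 4 = 5
  7 + 2 = 9
  7 + 5 = 12
  8 + 3 = 11
Therefore result = [5, 9, 12, 11].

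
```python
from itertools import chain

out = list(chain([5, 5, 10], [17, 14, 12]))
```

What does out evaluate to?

Step 1: chain() concatenates iterables: [5, 5, 10] + [17, 14, 12].
Therefore out = [5, 5, 10, 17, 14, 12].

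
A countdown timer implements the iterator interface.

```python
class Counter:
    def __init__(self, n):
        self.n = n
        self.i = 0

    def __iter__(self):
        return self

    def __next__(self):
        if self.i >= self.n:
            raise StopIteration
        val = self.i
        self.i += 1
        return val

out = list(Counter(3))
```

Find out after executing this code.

Step 1: Counter(3) creates an iterator counting 0 to 2.
Step 2: list() consumes all values: [0, 1, 2].
Therefore out = [0, 1, 2].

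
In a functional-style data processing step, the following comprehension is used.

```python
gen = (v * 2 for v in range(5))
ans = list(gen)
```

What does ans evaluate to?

Step 1: For each v in range(5), compute v*2:
  v=0: 0*2 = 0
  v=1: 1*2 = 2
  v=2: 2*2 = 4
  v=3: 3*2 = 6
  v=4: 4*2 = 8
Therefore ans = [0, 2, 4, 6, 8].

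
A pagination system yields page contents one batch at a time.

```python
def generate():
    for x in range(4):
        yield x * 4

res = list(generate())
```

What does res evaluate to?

Step 1: For each x in range(4), yield x * 4:
  x=0: yield 0 * 4 = 0
  x=1: yield 1 * 4 = 4
  x=2: yield 2 * 4 = 8
  x=3: yield 3 * 4 = 12
Therefore res = [0, 4, 8, 12].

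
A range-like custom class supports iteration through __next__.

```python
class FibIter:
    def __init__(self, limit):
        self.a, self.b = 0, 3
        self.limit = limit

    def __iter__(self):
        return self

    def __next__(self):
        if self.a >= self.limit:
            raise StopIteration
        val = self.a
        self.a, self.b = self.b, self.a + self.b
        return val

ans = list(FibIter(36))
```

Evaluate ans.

Step 1: Fibonacci-like sequence (a=0, b=3) until >= 36:
  Yield 0, then a,b = 3,3
  Yield 3, then a,b = 3,6
  Yield 3, then a,b = 6,9
  Yield 6, then a,b = 9,15
  Yield 9, then a,b = 15,24
  Yield 15, then a,b = 24,39
  Yield 24, then a,b = 39,63
Step 2: 39 >= 36, stop.
Therefore ans = [0, 3, 3, 6, 9, 15, 24].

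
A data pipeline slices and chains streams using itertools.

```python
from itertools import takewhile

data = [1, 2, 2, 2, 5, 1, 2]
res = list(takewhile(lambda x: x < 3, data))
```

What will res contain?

Step 1: takewhile stops at first element >= 3:
  1 < 3: take
  2 < 3: take
  2 < 3: take
  2 < 3: take
  5 >= 3: stop
Therefore res = [1, 2, 2, 2].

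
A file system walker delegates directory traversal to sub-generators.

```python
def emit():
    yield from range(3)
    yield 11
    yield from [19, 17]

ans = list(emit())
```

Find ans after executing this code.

Step 1: Trace yields in order:
  yield 0
  yield 1
  yield 2
  yield 11
  yield 19
  yield 17
Therefore ans = [0, 1, 2, 11, 19, 17].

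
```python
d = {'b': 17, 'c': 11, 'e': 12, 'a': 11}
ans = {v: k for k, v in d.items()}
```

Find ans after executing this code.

Step 1: Invert dict (swap keys and values):
  'b': 17 -> 17: 'b'
  'c': 11 -> 11: 'c'
  'e': 12 -> 12: 'e'
  'a': 11 -> 11: 'a'
Therefore ans = {17: 'b', 11: 'a', 12: 'e'}.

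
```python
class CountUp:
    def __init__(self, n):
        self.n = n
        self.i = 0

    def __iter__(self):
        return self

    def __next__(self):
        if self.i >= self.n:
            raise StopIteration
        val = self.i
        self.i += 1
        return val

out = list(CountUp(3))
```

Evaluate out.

Step 1: CountUp(3) creates an iterator counting 0 to 2.
Step 2: list() consumes all values: [0, 1, 2].
Therefore out = [0, 1, 2].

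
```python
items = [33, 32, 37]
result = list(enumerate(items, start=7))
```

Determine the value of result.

Step 1: enumerate with start=7:
  (7, 33)
  (8, 32)
  (9, 37)
Therefore result = [(7, 33), (8, 32), (9, 37)].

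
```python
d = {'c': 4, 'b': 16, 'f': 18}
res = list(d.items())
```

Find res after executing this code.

Step 1: d.items() returns (key, value) pairs in insertion order.
Therefore res = [('c', 4), ('b', 16), ('f', 18)].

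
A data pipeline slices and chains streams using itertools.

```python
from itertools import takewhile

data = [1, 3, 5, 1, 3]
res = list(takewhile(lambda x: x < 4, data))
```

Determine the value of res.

Step 1: takewhile stops at first element >= 4:
  1 < 4: take
  3 < 4: take
  5 >= 4: stop
Therefore res = [1, 3].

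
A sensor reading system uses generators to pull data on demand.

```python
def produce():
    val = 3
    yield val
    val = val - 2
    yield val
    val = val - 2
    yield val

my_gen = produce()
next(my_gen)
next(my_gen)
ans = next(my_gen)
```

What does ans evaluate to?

Step 1: Trace through generator execution:
  Yield 1: val starts at 3, yield 3
  Yield 2: val = 3 - 2 = 1, yield 1
  Yield 3: val = 1 - 2 = -1, yield -1
Step 2: First next() gets 3, second next() gets the second value, third next() yields -1.
Therefore ans = -1.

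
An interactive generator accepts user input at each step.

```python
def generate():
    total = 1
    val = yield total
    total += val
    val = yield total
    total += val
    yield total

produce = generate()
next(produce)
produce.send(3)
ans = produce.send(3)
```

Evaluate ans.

Step 1: next() -> yield total=1.
Step 2: send(3) -> val=3, total = 1+3 = 4, yield 4.
Step 3: send(3) -> val=3, total = 4+3 = 7, yield 7.
Therefore ans = 7.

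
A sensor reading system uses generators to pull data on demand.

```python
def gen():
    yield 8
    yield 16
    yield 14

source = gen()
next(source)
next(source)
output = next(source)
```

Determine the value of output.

Step 1: gen() creates a generator.
Step 2: next(source) yields 8 (consumed and discarded).
Step 3: next(source) yields 16 (consumed and discarded).
Step 4: next(source) yields 14, assigned to output.
Therefore output = 14.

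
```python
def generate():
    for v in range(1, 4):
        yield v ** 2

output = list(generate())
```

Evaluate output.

Step 1: For each v in range(1, 4), yield v**2:
  v=1: yield 1**2 = 1
  v=2: yield 2**2 = 4
  v=3: yield 3**2 = 9
Therefore output = [1, 4, 9].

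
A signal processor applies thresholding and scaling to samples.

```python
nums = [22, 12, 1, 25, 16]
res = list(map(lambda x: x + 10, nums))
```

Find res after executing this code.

Step 1: Apply lambda x: x + 10 to each element:
  22 -> 32
  12 -> 22
  1 -> 11
  25 -> 35
  16 -> 26
Therefore res = [32, 22, 11, 35, 26].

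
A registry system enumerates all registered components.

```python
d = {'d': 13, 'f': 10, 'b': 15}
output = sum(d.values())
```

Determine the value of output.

Step 1: d.values() = [13, 10, 15].
Step 2: sum = 38.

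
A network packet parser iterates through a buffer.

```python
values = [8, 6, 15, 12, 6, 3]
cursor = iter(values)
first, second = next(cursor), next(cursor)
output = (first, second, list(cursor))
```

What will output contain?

Step 1: Create iterator over [8, 6, 15, 12, 6, 3].
Step 2: first = 8, second = 6.
Step 3: Remaining elements: [15, 12, 6, 3].
Therefore output = (8, 6, [15, 12, 6, 3]).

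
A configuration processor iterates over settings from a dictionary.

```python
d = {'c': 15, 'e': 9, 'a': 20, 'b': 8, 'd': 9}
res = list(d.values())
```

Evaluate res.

Step 1: d.values() returns the dictionary values in insertion order.
Therefore res = [15, 9, 20, 8, 9].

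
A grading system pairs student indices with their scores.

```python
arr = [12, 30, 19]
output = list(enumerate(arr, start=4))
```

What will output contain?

Step 1: enumerate with start=4:
  (4, 12)
  (5, 30)
  (6, 19)
Therefore output = [(4, 12), (5, 30), (6, 19)].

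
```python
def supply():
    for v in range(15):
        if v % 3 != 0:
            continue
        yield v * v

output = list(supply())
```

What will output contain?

Step 1: Only yield v**2 when v is divisible by 3:
  v=0: 0 % 3 == 0, yield 0**2 = 0
  v=3: 3 % 3 == 0, yield 3**2 = 9
  v=6: 6 % 3 == 0, yield 6**2 = 36
  v=9: 9 % 3 == 0, yield 9**2 = 81
  v=12: 12 % 3 == 0, yield 12**2 = 144
Therefore output = [0, 9, 36, 81, 144].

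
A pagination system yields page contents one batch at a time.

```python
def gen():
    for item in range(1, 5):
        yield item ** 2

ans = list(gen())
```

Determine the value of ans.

Step 1: For each item in range(1, 5), yield item**2:
  item=1: yield 1**2 = 1
  item=2: yield 2**2 = 4
  item=3: yield 3**2 = 9
  item=4: yield 4**2 = 16
Therefore ans = [1, 4, 9, 16].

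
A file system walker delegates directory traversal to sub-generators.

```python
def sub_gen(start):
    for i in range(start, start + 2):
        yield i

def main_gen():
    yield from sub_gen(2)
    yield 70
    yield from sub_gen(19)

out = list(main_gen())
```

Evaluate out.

Step 1: main_gen() delegates to sub_gen(2):
  yield 2
  yield 3
Step 2: yield 70
Step 3: Delegates to sub_gen(19):
  yield 19
  yield 20
Therefore out = [2, 3, 70, 19, 20].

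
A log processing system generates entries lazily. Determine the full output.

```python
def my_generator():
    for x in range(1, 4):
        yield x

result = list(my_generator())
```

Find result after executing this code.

Step 1: The generator yields each value from range(1, 4).
Step 2: list() consumes all yields: [1, 2, 3].
Therefore result = [1, 2, 3].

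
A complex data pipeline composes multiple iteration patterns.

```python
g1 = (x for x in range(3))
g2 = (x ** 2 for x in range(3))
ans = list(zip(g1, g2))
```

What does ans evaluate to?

Step 1: g1 produces [0, 1, 2].
Step 2: g2 produces [0, 1, 4].
Step 3: zip pairs them: [(0, 0), (1, 1), (2, 4)].
Therefore ans = [(0, 0), (1, 1), (2, 4)].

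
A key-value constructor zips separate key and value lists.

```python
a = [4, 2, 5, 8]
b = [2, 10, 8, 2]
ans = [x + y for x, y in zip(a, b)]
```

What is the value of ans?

Step 1: Add corresponding elements:
  4 + 2 = 6
  2 + 10 = 12
  5 + 8 = 13
  8 + 2 = 10
Therefore ans = [6, 12, 13, 10].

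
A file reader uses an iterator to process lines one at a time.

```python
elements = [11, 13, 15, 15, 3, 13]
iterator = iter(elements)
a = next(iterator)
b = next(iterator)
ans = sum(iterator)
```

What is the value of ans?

Step 1: Create iterator over [11, 13, 15, 15, 3, 13].
Step 2: a = next() = 11, b = next() = 13.
Step 3: sum() of remaining [15, 15, 3, 13] = 46.
Therefore ans = 46.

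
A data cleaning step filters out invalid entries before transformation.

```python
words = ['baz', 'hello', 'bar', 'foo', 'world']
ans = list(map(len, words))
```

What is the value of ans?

Step 1: Map len() to each word:
  'baz' -> 3
  'hello' -> 5
  'bar' -> 3
  'foo' -> 3
  'world' -> 5
Therefore ans = [3, 5, 3, 3, 5].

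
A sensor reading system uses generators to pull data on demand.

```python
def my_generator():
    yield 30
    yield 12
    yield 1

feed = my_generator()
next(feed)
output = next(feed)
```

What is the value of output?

Step 1: my_generator() creates a generator.
Step 2: next(feed) yields 30 (consumed and discarded).
Step 3: next(feed) yields 12, assigned to output.
Therefore output = 12.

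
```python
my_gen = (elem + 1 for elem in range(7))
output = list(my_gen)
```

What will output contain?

Step 1: For each elem in range(7), compute elem+1:
  elem=0: 0+1 = 1
  elem=1: 1+1 = 2
  elem=2: 2+1 = 3
  elem=3: 3+1 = 4
  elem=4: 4+1 = 5
  elem=5: 5+1 = 6
  elem=6: 6+1 = 7
Therefore output = [1, 2, 3, 4, 5, 6, 7].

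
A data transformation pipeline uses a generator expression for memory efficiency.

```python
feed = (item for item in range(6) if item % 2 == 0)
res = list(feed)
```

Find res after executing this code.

Step 1: Filter range(6) keeping only even values:
  item=0: even, included
  item=1: odd, excluded
  item=2: even, included
  item=3: odd, excluded
  item=4: even, included
  item=5: odd, excluded
Therefore res = [0, 2, 4].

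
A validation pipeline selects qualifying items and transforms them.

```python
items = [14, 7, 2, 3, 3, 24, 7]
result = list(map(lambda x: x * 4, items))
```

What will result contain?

Step 1: Apply lambda x: x * 4 to each element:
  14 -> 56
  7 -> 28
  2 -> 8
  3 -> 12
  3 -> 12
  24 -> 96
  7 -> 28
Therefore result = [56, 28, 8, 12, 12, 96, 28].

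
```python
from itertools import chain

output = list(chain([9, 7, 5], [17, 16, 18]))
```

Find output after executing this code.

Step 1: chain() concatenates iterables: [9, 7, 5] + [17, 16, 18].
Therefore output = [9, 7, 5, 17, 16, 18].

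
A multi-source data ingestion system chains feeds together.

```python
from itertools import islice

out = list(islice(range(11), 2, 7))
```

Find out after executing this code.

Step 1: islice(range(11), 2, 7) takes elements at indices [2, 7).
Step 2: Elements: [2, 3, 4, 5, 6].
Therefore out = [2, 3, 4, 5, 6].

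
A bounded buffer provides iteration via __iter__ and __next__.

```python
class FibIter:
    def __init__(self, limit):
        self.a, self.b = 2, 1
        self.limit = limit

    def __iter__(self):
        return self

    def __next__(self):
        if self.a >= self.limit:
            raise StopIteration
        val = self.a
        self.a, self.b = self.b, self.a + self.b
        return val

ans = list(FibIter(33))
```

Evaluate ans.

Step 1: Fibonacci-like sequence (a=2, b=1) until >= 33:
  Yield 2, then a,b = 1,3
  Yield 1, then a,b = 3,4
  Yield 3, then a,b = 4,7
  Yield 4, then a,b = 7,11
  Yield 7, then a,b = 11,18
  Yield 11, then a,b = 18,29
  Yield 18, then a,b = 29,47
  Yield 29, then a,b = 47,76
Step 2: 47 >= 33, stop.
Therefore ans = [2, 1, 3, 4, 7, 11, 18, 29].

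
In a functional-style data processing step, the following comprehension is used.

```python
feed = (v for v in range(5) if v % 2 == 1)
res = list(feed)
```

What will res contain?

Step 1: Filter range(5) keeping only odd values:
  v=0: even, excluded
  v=1: odd, included
  v=2: even, excluded
  v=3: odd, included
  v=4: even, excluded
Therefore res = [1, 3].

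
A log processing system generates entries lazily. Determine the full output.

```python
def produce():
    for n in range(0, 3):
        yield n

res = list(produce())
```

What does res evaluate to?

Step 1: The generator yields each value from range(0, 3).
Step 2: list() consumes all yields: [0, 1, 2].
Therefore res = [0, 1, 2].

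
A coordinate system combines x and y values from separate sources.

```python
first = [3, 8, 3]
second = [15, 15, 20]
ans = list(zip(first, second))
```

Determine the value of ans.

Step 1: zip pairs elements at same index:
  Index 0: (3, 15)
  Index 1: (8, 15)
  Index 2: (3, 20)
Therefore ans = [(3, 15), (8, 15), (3, 20)].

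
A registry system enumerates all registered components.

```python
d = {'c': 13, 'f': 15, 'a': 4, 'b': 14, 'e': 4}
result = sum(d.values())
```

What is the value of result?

Step 1: d.values() = [13, 15, 4, 14, 4].
Step 2: sum = 50.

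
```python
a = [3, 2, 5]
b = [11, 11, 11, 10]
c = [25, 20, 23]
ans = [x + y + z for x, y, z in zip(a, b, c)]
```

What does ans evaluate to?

Step 1: zip three lists (truncates to shortest, len=3):
  3 + 11 + 25 = 39
  2 + 11 + 20 = 33
  5 + 11 + 23 = 39
Therefore ans = [39, 33, 39].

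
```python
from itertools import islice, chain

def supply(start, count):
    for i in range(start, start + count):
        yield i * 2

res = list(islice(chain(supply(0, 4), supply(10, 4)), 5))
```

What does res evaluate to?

Step 1: supply(0, 4) yields [0, 2, 4, 6].
Step 2: supply(10, 4) yields [20, 22, 24, 26].
Step 3: chain concatenates: [0, 2, 4, 6, 20, 22, 24, 26].
Step 4: islice takes first 5: [0, 2, 4, 6, 20].
Therefore res = [0, 2, 4, 6, 20].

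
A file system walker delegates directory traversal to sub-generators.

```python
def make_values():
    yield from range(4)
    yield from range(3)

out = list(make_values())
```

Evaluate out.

Step 1: Trace yields in order:
  yield 0
  yield 1
  yield 2
  yield 3
  yield 0
  yield 1
  yield 2
Therefore out = [0, 1, 2, 3, 0, 1, 2].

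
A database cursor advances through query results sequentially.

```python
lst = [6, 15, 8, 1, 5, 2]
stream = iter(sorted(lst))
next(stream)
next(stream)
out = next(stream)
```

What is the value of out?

Step 1: sorted([6, 15, 8, 1, 5, 2]) = [1, 2, 5, 6, 8, 15].
Step 2: Create iterator and skip 2 elements.
Step 3: next() returns 5.
Therefore out = 5.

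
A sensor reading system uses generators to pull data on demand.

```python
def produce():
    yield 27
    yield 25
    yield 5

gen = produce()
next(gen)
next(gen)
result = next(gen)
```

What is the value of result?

Step 1: produce() creates a generator.
Step 2: next(gen) yields 27 (consumed and discarded).
Step 3: next(gen) yields 25 (consumed and discarded).
Step 4: next(gen) yields 5, assigned to result.
Therefore result = 5.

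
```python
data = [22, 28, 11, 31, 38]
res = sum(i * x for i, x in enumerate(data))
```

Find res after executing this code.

Step 1: Compute i * x for each (i, x) in enumerate([22, 28, 11, 31, 38]):
  i=0, x=22: 0*22 = 0
  i=1, x=28: 1*28 = 28
  i=2, x=11: 2*11 = 22
  i=3, x=31: 3*31 = 93
  i=4, x=38: 4*38 = 152
Step 2: sum = 0 + 28 + 22 + 93 + 152 = 295.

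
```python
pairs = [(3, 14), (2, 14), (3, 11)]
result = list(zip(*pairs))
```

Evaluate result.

Step 1: zip(*pairs) transposes: unzips [(3, 14), (2, 14), (3, 11)] into separate sequences.
Step 2: First elements: (3, 2, 3), second elements: (14, 14, 11).
Therefore result = [(3, 2, 3), (14, 14, 11)].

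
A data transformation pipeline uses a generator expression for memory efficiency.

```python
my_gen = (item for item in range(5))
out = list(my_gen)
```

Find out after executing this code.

Step 1: Generator expression iterates range(5): [0, 1, 2, 3, 4].
Step 2: list() collects all values.
Therefore out = [0, 1, 2, 3, 4].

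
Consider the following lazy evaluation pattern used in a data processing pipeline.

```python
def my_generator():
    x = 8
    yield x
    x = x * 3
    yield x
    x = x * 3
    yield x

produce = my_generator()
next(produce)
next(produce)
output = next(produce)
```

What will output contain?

Step 1: Trace through generator execution:
  Yield 1: x starts at 8, yield 8
  Yield 2: x = 8 * 3 = 24, yield 24
  Yield 3: x = 24 * 3 = 72, yield 72
Step 2: First next() gets 8, second next() gets the second value, third next() yields 72.
Therefore output = 72.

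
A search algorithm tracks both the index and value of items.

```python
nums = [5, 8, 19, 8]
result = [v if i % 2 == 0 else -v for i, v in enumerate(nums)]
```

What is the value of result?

Step 1: For each (i, v), keep v if i is even, negate if odd:
  i=0 (even): keep 5
  i=1 (odd): negate to -8
  i=2 (even): keep 19
  i=3 (odd): negate to -8
Therefore result = [5, -8, 19, -8].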